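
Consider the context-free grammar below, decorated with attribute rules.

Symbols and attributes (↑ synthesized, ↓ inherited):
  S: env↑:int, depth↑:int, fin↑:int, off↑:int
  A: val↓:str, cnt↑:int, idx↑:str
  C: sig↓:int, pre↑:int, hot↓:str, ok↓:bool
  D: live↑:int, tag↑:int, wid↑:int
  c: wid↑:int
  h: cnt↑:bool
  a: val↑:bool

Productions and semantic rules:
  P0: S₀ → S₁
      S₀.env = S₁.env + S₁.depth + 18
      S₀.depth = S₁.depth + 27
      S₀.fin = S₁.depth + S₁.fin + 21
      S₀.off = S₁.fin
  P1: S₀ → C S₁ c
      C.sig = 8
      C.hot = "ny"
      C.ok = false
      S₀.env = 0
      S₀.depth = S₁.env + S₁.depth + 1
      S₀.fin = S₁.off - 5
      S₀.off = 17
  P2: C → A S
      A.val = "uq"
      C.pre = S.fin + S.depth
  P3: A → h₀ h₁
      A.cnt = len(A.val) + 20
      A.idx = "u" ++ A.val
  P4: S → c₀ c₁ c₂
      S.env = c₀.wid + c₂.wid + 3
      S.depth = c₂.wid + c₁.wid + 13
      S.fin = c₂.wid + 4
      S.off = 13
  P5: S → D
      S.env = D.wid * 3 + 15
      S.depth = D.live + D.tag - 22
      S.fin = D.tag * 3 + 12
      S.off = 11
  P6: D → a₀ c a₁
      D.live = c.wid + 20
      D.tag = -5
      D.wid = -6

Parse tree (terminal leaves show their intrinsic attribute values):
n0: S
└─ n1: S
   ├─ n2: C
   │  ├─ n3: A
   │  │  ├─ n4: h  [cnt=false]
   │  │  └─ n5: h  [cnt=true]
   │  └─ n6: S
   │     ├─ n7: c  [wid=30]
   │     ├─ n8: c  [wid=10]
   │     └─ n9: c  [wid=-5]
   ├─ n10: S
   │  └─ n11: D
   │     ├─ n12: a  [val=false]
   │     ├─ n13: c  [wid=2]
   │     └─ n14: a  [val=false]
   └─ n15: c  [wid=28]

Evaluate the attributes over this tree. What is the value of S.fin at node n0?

20

1. n2.sig = 8  [8]
2. n2.hot = "ny"  ["ny"]
3. n2.ok = false  [false]
4. n3.val = "uq"  ["uq"]
5. n4.cnt = false  [terminal]
6. n5.cnt = true  [terminal]
7. n3.cnt = 22  [len(A.val) + 20]
8. n3.idx = "uuq"  ["u" ++ A.val]
9. n7.wid = 30  [terminal]
10. n8.wid = 10  [terminal]
11. n9.wid = -5  [terminal]
12. n6.env = 28  [c₀.wid + c₂.wid + 3]
13. n6.depth = 18  [c₂.wid + c₁.wid + 13]
14. n6.fin = -1  [c₂.wid + 4]
15. n6.off = 13  [13]
16. n2.pre = 17  [S.fin + S.depth]
17. n12.val = false  [terminal]
18. n13.wid = 2  [terminal]
19. n14.val = false  [terminal]
20. n11.live = 22  [c.wid + 20]
21. n11.tag = -5  [-5]
22. n11.wid = -6  [-6]
23. n10.env = -3  [D.wid * 3 + 15]
24. n10.depth = -5  [D.live + D.tag - 22]
25. n10.fin = -3  [D.tag * 3 + 12]
26. n10.off = 11  [11]
27. n15.wid = 28  [terminal]
28. n1.env = 0  [0]
29. n1.depth = -7  [S₁.env + S₁.depth + 1]
30. n1.fin = 6  [S₁.off - 5]
31. n1.off = 17  [17]
32. n0.env = 11  [S₁.env + S₁.depth + 18]
33. n0.depth = 20  [S₁.depth + 27]
34. n0.fin = 20  [S₁.depth + S₁.fin + 21]
35. n0.off = 6  [S₁.fin]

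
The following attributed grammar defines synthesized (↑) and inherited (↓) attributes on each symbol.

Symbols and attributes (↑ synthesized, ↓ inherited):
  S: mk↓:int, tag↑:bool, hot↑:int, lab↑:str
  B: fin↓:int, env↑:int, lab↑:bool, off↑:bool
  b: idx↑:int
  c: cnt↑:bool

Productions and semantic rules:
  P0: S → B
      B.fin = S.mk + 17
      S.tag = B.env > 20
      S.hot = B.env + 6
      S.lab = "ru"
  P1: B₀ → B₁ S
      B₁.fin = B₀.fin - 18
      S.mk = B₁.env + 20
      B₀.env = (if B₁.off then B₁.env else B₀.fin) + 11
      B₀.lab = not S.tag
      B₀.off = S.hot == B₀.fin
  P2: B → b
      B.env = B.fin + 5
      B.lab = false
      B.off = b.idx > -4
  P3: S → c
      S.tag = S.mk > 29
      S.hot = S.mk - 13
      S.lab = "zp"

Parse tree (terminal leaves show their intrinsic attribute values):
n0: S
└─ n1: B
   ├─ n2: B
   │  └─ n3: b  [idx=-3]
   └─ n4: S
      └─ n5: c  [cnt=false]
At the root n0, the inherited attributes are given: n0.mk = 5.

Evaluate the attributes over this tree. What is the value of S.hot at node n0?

26

1. n0.mk = 5  [given at root]
2. n1.fin = 22  [S.mk + 17]
3. n2.fin = 4  [B₀.fin - 18]
4. n3.idx = -3  [terminal]
5. n2.env = 9  [B.fin + 5]
6. n2.lab = false  [false]
7. n2.off = true  [b.idx > -4]
8. n4.mk = 29  [B₁.env + 20]
9. n5.cnt = false  [terminal]
10. n4.tag = false  [S.mk > 29]
11. n4.hot = 16  [S.mk - 13]
12. n4.lab = "zp"  ["zp"]
13. n1.env = 20  [(if B₁.off then B₁.env else B₀.fin) + 11]
14. n1.lab = true  [not S.tag]
15. n1.off = false  [S.hot == B₀.fin]
16. n0.tag = false  [B.env > 20]
17. n0.hot = 26  [B.env + 6]
18. n0.lab = "ru"  ["ru"]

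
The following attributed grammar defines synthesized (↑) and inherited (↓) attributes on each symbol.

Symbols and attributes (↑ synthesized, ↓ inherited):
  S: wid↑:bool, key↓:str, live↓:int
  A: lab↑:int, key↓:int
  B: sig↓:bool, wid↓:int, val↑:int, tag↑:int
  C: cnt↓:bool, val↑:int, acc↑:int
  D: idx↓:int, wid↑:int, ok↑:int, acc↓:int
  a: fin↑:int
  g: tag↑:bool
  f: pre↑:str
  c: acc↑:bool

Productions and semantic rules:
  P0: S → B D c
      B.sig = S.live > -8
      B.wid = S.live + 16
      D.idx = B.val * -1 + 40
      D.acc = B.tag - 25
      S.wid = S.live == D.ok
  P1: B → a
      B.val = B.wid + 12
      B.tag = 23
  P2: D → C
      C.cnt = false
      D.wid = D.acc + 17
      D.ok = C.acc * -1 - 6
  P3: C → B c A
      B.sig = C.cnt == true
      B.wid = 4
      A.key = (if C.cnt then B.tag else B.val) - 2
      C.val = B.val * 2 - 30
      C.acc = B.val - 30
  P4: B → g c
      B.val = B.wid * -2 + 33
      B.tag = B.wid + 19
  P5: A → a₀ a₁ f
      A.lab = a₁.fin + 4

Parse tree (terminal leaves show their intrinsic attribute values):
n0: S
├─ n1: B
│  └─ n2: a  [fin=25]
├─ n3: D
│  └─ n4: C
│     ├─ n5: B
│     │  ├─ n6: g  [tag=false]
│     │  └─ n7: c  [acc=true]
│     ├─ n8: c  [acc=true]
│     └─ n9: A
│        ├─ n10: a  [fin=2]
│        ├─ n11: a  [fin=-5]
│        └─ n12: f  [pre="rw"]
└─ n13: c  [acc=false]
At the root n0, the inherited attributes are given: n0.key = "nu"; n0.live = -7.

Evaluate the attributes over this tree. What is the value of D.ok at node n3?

-1

1. n0.key = "nu"  [given at root]
2. n0.live = -7  [given at root]
3. n1.sig = true  [S.live > -8]
4. n1.wid = 9  [S.live + 16]
5. n2.fin = 25  [terminal]
6. n1.val = 21  [B.wid + 12]
7. n1.tag = 23  [23]
8. n3.idx = 19  [B.val * -1 + 40]
9. n3.acc = -2  [B.tag - 25]
10. n4.cnt = false  [false]
11. n5.sig = false  [C.cnt == true]
12. n5.wid = 4  [4]
13. n6.tag = false  [terminal]
14. n7.acc = true  [terminal]
15. n5.val = 25  [B.wid * -2 + 33]
16. n5.tag = 23  [B.wid + 19]
17. n8.acc = true  [terminal]
18. n9.key = 23  [(if C.cnt then B.tag else B.val) - 2]
19. n10.fin = 2  [terminal]
20. n11.fin = -5  [terminal]
21. n12.pre = "rw"  [terminal]
22. n9.lab = -1  [a₁.fin + 4]
23. n4.val = 20  [B.val * 2 - 30]
24. n4.acc = -5  [B.val - 30]
25. n3.wid = 15  [D.acc + 17]
26. n3.ok = -1  [C.acc * -1 - 6]
27. n13.acc = false  [terminal]
28. n0.wid = false  [S.live == D.ok]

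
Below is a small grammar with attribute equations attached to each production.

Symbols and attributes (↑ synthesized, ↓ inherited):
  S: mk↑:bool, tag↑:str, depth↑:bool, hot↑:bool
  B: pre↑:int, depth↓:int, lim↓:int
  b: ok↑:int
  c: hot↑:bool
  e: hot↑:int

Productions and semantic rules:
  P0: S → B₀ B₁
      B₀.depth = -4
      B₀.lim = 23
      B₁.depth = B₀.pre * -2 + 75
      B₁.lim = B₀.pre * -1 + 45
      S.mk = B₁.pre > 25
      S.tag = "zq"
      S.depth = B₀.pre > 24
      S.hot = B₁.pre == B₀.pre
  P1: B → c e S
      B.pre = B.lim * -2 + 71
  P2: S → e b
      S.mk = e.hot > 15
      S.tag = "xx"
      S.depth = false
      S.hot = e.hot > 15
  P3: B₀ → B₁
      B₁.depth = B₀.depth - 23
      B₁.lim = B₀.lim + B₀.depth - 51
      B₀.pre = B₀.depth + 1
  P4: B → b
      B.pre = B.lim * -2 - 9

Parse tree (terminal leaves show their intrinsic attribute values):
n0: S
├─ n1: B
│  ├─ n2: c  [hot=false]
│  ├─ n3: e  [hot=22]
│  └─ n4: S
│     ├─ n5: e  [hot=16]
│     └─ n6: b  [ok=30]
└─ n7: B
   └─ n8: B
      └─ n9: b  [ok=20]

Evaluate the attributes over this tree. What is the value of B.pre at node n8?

3

1. n1.depth = -4  [-4]
2. n1.lim = 23  [23]
3. n2.hot = false  [terminal]
4. n3.hot = 22  [terminal]
5. n5.hot = 16  [terminal]
6. n6.ok = 30  [terminal]
7. n4.mk = true  [e.hot > 15]
8. n4.tag = "xx"  ["xx"]
9. n4.depth = false  [false]
10. n4.hot = true  [e.hot > 15]
11. n1.pre = 25  [B.lim * -2 + 71]
12. n7.depth = 25  [B₀.pre * -2 + 75]
13. n7.lim = 20  [B₀.pre * -1 + 45]
14. n8.depth = 2  [B₀.depth - 23]
15. n8.lim = -6  [B₀.lim + B₀.depth - 51]
16. n9.ok = 20  [terminal]
17. n8.pre = 3  [B.lim * -2 - 9]
18. n7.pre = 26  [B₀.depth + 1]
19. n0.mk = true  [B₁.pre > 25]
20. n0.tag = "zq"  ["zq"]
21. n0.depth = true  [B₀.pre > 24]
22. n0.hot = false  [B₁.pre == B₀.pre]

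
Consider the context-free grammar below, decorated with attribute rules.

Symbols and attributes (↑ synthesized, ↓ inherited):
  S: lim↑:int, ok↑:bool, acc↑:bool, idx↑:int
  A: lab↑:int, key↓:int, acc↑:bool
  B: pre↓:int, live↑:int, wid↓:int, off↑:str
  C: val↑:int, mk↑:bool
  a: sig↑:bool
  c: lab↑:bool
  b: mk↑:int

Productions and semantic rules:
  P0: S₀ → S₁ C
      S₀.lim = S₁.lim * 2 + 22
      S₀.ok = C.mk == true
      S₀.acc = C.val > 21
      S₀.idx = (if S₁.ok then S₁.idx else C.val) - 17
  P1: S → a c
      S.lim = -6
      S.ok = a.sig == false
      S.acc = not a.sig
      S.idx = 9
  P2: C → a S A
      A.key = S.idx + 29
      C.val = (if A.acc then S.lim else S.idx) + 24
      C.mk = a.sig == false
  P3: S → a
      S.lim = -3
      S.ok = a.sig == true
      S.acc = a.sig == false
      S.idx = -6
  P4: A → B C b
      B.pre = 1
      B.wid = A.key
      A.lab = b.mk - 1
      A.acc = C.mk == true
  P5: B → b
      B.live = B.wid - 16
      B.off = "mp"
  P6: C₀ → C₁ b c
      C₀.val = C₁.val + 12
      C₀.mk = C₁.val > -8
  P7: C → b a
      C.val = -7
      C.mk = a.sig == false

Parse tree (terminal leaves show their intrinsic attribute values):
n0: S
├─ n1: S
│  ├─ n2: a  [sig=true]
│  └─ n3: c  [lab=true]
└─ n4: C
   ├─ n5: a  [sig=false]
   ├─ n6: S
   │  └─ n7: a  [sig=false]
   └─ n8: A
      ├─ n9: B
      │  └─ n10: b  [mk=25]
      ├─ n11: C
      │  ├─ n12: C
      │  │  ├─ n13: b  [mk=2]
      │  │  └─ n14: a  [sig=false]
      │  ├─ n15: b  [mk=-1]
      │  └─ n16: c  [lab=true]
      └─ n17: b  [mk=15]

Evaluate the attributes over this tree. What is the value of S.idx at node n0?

4

1. n2.sig = true  [terminal]
2. n3.lab = true  [terminal]
3. n1.lim = -6  [-6]
4. n1.ok = false  [a.sig == false]
5. n1.acc = false  [not a.sig]
6. n1.idx = 9  [9]
7. n5.sig = false  [terminal]
8. n7.sig = false  [terminal]
9. n6.lim = -3  [-3]
10. n6.ok = false  [a.sig == true]
11. n6.acc = true  [a.sig == false]
12. n6.idx = -6  [-6]
13. n8.key = 23  [S.idx + 29]
14. n9.pre = 1  [1]
15. n9.wid = 23  [A.key]
16. n10.mk = 25  [terminal]
17. n9.live = 7  [B.wid - 16]
18. n9.off = "mp"  ["mp"]
19. n13.mk = 2  [terminal]
20. n14.sig = false  [terminal]
21. n12.val = -7  [-7]
22. n12.mk = true  [a.sig == false]
23. n15.mk = -1  [terminal]
24. n16.lab = true  [terminal]
25. n11.val = 5  [C₁.val + 12]
26. n11.mk = true  [C₁.val > -8]
27. n17.mk = 15  [terminal]
28. n8.lab = 14  [b.mk - 1]
29. n8.acc = true  [C.mk == true]
30. n4.val = 21  [(if A.acc then S.lim else S.idx) + 24]
31. n4.mk = true  [a.sig == false]
32. n0.lim = 10  [S₁.lim * 2 + 22]
33. n0.ok = true  [C.mk == true]
34. n0.acc = false  [C.val > 21]
35. n0.idx = 4  [(if S₁.ok then S₁.idx else C.val) - 17]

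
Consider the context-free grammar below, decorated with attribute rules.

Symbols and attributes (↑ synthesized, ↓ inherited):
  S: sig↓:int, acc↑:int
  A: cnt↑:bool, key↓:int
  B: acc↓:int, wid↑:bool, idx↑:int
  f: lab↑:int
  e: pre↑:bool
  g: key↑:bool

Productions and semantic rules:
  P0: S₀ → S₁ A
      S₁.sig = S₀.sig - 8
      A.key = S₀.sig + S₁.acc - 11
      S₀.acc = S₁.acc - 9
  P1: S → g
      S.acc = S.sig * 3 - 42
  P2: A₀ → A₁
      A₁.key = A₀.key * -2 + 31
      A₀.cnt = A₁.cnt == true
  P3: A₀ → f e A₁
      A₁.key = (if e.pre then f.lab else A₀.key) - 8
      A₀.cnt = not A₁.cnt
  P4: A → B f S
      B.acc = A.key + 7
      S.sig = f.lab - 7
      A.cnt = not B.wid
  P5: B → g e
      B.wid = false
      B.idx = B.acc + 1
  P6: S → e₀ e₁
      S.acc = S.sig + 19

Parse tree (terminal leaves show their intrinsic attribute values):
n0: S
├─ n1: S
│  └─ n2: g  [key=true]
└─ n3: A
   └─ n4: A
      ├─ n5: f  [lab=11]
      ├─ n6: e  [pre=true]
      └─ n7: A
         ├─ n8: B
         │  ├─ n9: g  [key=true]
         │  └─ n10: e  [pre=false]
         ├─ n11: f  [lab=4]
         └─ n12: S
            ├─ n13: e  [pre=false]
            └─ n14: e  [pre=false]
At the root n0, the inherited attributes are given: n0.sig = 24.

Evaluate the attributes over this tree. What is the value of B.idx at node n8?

11

1. n0.sig = 24  [given at root]
2. n1.sig = 16  [S₀.sig - 8]
3. n2.key = true  [terminal]
4. n1.acc = 6  [S.sig * 3 - 42]
5. n3.key = 19  [S₀.sig + S₁.acc - 11]
6. n4.key = -7  [A₀.key * -2 + 31]
7. n5.lab = 11  [terminal]
8. n6.pre = true  [terminal]
9. n7.key = 3  [(if e.pre then f.lab else A₀.key) - 8]
10. n8.acc = 10  [A.key + 7]
11. n9.key = true  [terminal]
12. n10.pre = false  [terminal]
13. n8.wid = false  [false]
14. n8.idx = 11  [B.acc + 1]
15. n11.lab = 4  [terminal]
16. n12.sig = -3  [f.lab - 7]
17. n13.pre = false  [terminal]
18. n14.pre = false  [terminal]
19. n12.acc = 16  [S.sig + 19]
20. n7.cnt = true  [not B.wid]
21. n4.cnt = false  [not A₁.cnt]
22. n3.cnt = false  [A₁.cnt == true]
23. n0.acc = -3  [S₁.acc - 9]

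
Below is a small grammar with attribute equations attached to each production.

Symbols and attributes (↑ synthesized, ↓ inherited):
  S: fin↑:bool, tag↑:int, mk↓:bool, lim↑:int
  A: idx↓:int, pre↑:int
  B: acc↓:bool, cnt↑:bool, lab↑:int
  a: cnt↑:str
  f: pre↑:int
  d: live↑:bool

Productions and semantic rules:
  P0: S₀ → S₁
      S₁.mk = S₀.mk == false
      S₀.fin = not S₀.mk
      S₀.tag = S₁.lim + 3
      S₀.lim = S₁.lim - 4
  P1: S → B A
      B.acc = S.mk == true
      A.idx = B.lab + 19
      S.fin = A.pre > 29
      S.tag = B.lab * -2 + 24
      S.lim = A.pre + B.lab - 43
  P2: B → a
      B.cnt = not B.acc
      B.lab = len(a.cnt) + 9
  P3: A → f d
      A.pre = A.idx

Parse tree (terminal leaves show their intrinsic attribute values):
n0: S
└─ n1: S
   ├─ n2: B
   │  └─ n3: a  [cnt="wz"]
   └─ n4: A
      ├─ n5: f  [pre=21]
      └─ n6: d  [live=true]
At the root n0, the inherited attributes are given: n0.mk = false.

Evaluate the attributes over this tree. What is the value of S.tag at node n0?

1

1. n0.mk = false  [given at root]
2. n1.mk = true  [S₀.mk == false]
3. n2.acc = true  [S.mk == true]
4. n3.cnt = "wz"  [terminal]
5. n2.cnt = false  [not B.acc]
6. n2.lab = 11  [len(a.cnt) + 9]
7. n4.idx = 30  [B.lab + 19]
8. n5.pre = 21  [terminal]
9. n6.live = true  [terminal]
10. n4.pre = 30  [A.idx]
11. n1.fin = true  [A.pre > 29]
12. n1.tag = 2  [B.lab * -2 + 24]
13. n1.lim = -2  [A.pre + B.lab - 43]
14. n0.fin = true  [not S₀.mk]
15. n0.tag = 1  [S₁.lim + 3]
16. n0.lim = -6  [S₁.lim - 4]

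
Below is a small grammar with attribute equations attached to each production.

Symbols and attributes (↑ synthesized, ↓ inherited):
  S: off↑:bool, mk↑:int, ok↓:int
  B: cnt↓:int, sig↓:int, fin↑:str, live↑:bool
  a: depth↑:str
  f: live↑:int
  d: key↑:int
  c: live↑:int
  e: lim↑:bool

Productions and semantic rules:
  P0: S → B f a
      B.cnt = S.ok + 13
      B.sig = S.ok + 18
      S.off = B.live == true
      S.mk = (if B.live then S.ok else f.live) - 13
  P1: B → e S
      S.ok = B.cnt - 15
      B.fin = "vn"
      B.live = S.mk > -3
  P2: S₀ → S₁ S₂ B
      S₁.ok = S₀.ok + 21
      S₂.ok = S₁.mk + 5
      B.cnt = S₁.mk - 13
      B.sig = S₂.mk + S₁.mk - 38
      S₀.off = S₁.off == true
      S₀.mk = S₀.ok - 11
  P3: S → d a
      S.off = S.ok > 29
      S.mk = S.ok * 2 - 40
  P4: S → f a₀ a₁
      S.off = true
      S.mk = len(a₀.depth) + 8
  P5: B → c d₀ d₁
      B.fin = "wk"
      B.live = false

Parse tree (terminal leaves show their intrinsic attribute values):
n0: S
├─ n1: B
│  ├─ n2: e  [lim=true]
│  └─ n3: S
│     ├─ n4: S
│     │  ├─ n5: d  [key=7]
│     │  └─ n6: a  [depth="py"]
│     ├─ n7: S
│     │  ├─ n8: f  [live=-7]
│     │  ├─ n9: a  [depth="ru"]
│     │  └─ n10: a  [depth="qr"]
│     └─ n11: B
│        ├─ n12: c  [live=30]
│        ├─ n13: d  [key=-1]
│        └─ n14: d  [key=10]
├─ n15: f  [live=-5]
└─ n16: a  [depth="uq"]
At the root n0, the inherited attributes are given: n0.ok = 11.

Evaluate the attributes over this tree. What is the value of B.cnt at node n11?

7

1. n0.ok = 11  [given at root]
2. n1.cnt = 24  [S.ok + 13]
3. n1.sig = 29  [S.ok + 18]
4. n2.lim = true  [terminal]
5. n3.ok = 9  [B.cnt - 15]
6. n4.ok = 30  [S₀.ok + 21]
7. n5.key = 7  [terminal]
8. n6.depth = "py"  [terminal]
9. n4.off = true  [S.ok > 29]
10. n4.mk = 20  [S.ok * 2 - 40]
11. n7.ok = 25  [S₁.mk + 5]
12. n8.live = -7  [terminal]
13. n9.depth = "ru"  [terminal]
14. n10.depth = "qr"  [terminal]
15. n7.off = true  [true]
16. n7.mk = 10  [len(a₀.depth) + 8]
17. n11.cnt = 7  [S₁.mk - 13]
18. n11.sig = -8  [S₂.mk + S₁.mk - 38]
19. n12.live = 30  [terminal]
20. n13.key = -1  [terminal]
21. n14.key = 10  [terminal]
22. n11.fin = "wk"  ["wk"]
23. n11.live = false  [false]
24. n3.off = true  [S₁.off == true]
25. n3.mk = -2  [S₀.ok - 11]
26. n1.fin = "vn"  ["vn"]
27. n1.live = true  [S.mk > -3]
28. n15.live = -5  [terminal]
29. n16.depth = "uq"  [terminal]
30. n0.off = true  [B.live == true]
31. n0.mk = -2  [(if B.live then S.ok else f.live) - 13]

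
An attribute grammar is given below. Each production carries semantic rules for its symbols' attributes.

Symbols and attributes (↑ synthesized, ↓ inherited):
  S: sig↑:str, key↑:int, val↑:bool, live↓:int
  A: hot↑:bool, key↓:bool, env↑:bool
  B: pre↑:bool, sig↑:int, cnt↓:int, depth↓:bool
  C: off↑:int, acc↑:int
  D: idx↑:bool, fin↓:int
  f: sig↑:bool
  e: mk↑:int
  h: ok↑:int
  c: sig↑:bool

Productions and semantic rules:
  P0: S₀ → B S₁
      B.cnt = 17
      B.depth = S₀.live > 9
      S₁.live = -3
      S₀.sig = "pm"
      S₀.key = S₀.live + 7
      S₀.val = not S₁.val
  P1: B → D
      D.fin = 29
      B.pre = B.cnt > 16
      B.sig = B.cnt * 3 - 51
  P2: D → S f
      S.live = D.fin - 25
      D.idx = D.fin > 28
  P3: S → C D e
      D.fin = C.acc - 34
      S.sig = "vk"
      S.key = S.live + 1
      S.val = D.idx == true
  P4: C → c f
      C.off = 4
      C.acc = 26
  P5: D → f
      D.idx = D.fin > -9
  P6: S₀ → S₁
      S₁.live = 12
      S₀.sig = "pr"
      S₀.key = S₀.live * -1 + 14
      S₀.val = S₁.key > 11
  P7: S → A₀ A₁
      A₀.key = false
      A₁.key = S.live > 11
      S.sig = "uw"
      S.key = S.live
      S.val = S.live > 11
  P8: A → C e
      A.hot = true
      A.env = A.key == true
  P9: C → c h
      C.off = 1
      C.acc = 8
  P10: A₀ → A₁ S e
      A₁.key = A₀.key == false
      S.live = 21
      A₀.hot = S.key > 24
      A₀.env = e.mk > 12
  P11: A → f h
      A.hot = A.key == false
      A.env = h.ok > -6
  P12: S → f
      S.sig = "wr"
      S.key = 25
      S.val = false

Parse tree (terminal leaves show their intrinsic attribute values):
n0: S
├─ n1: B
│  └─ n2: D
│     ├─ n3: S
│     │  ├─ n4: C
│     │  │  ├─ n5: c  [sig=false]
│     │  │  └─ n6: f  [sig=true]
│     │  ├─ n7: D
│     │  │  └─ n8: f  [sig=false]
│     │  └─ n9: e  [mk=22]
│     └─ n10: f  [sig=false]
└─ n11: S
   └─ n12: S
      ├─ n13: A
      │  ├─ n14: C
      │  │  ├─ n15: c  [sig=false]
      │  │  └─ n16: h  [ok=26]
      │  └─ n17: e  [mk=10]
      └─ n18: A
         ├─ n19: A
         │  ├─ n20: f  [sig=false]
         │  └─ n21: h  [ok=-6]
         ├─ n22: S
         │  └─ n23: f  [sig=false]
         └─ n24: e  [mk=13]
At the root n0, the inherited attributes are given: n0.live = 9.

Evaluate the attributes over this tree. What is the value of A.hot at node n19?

1. n0.live = 9  [given at root]
2. n1.cnt = 17  [17]
3. n1.depth = false  [S₀.live > 9]
4. n2.fin = 29  [29]
5. n3.live = 4  [D.fin - 25]
6. n5.sig = false  [terminal]
7. n6.sig = true  [terminal]
8. n4.off = 4  [4]
9. n4.acc = 26  [26]
10. n7.fin = -8  [C.acc - 34]
11. n8.sig = false  [terminal]
12. n7.idx = true  [D.fin > -9]
13. n9.mk = 22  [terminal]
14. n3.sig = "vk"  ["vk"]
15. n3.key = 5  [S.live + 1]
16. n3.val = true  [D.idx == true]
17. n10.sig = false  [terminal]
18. n2.idx = true  [D.fin > 28]
19. n1.pre = true  [B.cnt > 16]
20. n1.sig = 0  [B.cnt * 3 - 51]
21. n11.live = -3  [-3]
22. n12.live = 12  [12]
23. n13.key = false  [false]
24. n15.sig = false  [terminal]
25. n16.ok = 26  [terminal]
26. n14.off = 1  [1]
27. n14.acc = 8  [8]
28. n17.mk = 10  [terminal]
29. n13.hot = true  [true]
30. n13.env = false  [A.key == true]
31. n18.key = true  [S.live > 11]
32. n19.key = false  [A₀.key == false]
33. n20.sig = false  [terminal]
34. n21.ok = -6  [terminal]
35. n19.hot = true  [A.key == false]
36. n19.env = false  [h.ok > -6]
37. n22.live = 21  [21]
38. n23.sig = false  [terminal]
39. n22.sig = "wr"  ["wr"]
40. n22.key = 25  [25]
41. n22.val = false  [false]
42. n24.mk = 13  [terminal]
43. n18.hot = true  [S.key > 24]
44. n18.env = true  [e.mk > 12]
45. n12.sig = "uw"  ["uw"]
46. n12.key = 12  [S.live]
47. n12.val = true  [S.live > 11]
48. n11.sig = "pr"  ["pr"]
49. n11.key = 17  [S₀.live * -1 + 14]
50. n11.val = true  [S₁.key > 11]
51. n0.sig = "pm"  ["pm"]
52. n0.key = 16  [S₀.live + 7]
53. n0.val = false  [not S₁.val]

true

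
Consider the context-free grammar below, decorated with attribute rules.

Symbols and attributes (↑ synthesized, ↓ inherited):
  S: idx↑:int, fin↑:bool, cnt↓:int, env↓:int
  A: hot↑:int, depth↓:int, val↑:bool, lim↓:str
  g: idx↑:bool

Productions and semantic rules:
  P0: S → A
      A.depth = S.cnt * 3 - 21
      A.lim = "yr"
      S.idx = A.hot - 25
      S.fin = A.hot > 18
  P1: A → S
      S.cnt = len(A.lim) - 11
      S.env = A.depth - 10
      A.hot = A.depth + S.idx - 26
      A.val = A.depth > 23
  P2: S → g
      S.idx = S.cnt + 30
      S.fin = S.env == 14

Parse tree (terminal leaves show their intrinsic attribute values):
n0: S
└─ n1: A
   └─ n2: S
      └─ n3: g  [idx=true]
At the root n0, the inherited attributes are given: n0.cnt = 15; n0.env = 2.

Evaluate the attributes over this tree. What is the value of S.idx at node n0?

-6

1. n0.cnt = 15  [given at root]
2. n0.env = 2  [given at root]
3. n1.depth = 24  [S.cnt * 3 - 21]
4. n1.lim = "yr"  ["yr"]
5. n2.cnt = -9  [len(A.lim) - 11]
6. n2.env = 14  [A.depth - 10]
7. n3.idx = true  [terminal]
8. n2.idx = 21  [S.cnt + 30]
9. n2.fin = true  [S.env == 14]
10. n1.hot = 19  [A.depth + S.idx - 26]
11. n1.val = true  [A.depth > 23]
12. n0.idx = -6  [A.hot - 25]
13. n0.fin = true  [A.hot > 18]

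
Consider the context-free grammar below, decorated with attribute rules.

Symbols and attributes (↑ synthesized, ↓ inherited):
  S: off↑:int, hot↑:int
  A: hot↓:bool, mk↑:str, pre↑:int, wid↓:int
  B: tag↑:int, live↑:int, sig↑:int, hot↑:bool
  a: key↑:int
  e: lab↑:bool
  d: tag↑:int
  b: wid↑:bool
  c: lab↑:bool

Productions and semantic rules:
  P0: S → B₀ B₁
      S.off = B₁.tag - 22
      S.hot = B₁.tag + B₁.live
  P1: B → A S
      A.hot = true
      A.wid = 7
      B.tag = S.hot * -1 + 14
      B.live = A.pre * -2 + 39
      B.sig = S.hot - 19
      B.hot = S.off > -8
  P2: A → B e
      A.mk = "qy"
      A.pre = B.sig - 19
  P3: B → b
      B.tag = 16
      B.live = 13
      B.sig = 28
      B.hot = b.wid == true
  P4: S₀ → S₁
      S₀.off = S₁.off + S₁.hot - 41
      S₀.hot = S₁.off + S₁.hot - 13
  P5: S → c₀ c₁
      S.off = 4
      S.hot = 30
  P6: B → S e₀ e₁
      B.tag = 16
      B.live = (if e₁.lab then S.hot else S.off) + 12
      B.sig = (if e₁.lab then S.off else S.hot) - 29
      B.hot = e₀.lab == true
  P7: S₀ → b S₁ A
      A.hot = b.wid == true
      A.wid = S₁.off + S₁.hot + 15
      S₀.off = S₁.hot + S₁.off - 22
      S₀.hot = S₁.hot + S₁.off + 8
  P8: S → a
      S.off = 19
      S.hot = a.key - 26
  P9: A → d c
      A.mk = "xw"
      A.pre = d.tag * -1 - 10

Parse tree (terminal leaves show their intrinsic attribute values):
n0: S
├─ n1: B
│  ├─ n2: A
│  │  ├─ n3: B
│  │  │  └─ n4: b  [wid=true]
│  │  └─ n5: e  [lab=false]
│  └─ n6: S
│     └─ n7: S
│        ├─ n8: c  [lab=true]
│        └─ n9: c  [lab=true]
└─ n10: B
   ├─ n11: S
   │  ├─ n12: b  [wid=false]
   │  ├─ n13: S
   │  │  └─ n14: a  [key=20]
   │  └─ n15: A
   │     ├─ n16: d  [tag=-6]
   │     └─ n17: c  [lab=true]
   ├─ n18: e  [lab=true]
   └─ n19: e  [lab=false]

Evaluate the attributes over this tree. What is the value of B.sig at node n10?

1. n2.hot = true  [true]
2. n2.wid = 7  [7]
3. n4.wid = true  [terminal]
4. n3.tag = 16  [16]
5. n3.live = 13  [13]
6. n3.sig = 28  [28]
7. n3.hot = true  [b.wid == true]
8. n5.lab = false  [terminal]
9. n2.mk = "qy"  ["qy"]
10. n2.pre = 9  [B.sig - 19]
11. n8.lab = true  [terminal]
12. n9.lab = true  [terminal]
13. n7.off = 4  [4]
14. n7.hot = 30  [30]
15. n6.off = -7  [S₁.off + S₁.hot - 41]
16. n6.hot = 21  [S₁.off + S₁.hot - 13]
17. n1.tag = -7  [S.hot * -1 + 14]
18. n1.live = 21  [A.pre * -2 + 39]
19. n1.sig = 2  [S.hot - 19]
20. n1.hot = true  [S.off > -8]
21. n12.wid = false  [terminal]
22. n14.key = 20  [terminal]
23. n13.off = 19  [19]
24. n13.hot = -6  [a.key - 26]
25. n15.hot = false  [b.wid == true]
26. n15.wid = 28  [S₁.off + S₁.hot + 15]
27. n16.tag = -6  [terminal]
28. n17.lab = true  [terminal]
29. n15.mk = "xw"  ["xw"]
30. n15.pre = -4  [d.tag * -1 - 10]
31. n11.off = -9  [S₁.hot + S₁.off - 22]
32. n11.hot = 21  [S₁.hot + S₁.off + 8]
33. n18.lab = true  [terminal]
34. n19.lab = false  [terminal]
35. n10.tag = 16  [16]
36. n10.live = 3  [(if e₁.lab then S.hot else S.off) + 12]
37. n10.sig = -8  [(if e₁.lab then S.off else S.hot) - 29]
38. n10.hot = true  [e₀.lab == true]
39. n0.off = -6  [B₁.tag - 22]
40. n0.hot = 19  [B₁.tag + B₁.live]

-8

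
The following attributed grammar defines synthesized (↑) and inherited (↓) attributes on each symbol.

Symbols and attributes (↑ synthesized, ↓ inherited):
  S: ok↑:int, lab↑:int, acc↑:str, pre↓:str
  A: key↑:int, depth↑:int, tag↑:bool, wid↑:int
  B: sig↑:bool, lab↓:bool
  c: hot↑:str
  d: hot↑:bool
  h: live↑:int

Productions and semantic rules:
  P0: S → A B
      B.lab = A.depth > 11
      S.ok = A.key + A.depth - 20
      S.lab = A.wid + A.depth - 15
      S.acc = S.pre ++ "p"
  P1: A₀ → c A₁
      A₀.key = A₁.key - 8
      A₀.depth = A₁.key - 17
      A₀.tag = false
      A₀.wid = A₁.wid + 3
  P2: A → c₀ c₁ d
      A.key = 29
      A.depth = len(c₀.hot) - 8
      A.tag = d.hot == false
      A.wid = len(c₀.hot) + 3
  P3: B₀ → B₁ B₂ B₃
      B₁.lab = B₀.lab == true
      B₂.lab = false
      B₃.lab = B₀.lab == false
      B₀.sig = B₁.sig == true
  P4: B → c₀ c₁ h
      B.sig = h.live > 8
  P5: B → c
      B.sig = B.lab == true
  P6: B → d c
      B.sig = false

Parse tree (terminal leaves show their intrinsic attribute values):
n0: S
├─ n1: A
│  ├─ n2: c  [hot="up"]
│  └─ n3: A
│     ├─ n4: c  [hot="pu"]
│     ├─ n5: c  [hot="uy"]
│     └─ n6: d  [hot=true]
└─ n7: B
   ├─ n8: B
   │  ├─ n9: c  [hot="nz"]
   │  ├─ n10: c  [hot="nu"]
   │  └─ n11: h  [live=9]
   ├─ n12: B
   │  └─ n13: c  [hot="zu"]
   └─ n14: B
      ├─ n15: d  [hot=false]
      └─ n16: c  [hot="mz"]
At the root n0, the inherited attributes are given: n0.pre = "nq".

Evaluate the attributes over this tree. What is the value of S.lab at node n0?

5

1. n0.pre = "nq"  [given at root]
2. n2.hot = "up"  [terminal]
3. n4.hot = "pu"  [terminal]
4. n5.hot = "uy"  [terminal]
5. n6.hot = true  [terminal]
6. n3.key = 29  [29]
7. n3.depth = -6  [len(c₀.hot) - 8]
8. n3.tag = false  [d.hot == false]
9. n3.wid = 5  [len(c₀.hot) + 3]
10. n1.key = 21  [A₁.key - 8]
11. n1.depth = 12  [A₁.key - 17]
12. n1.tag = false  [false]
13. n1.wid = 8  [A₁.wid + 3]
14. n7.lab = true  [A.depth > 11]
15. n8.lab = true  [B₀.lab == true]
16. n9.hot = "nz"  [terminal]
17. n10.hot = "nu"  [terminal]
18. n11.live = 9  [terminal]
19. n8.sig = true  [h.live > 8]
20. n12.lab = false  [false]
21. n13.hot = "zu"  [terminal]
22. n12.sig = false  [B.lab == true]
23. n14.lab = false  [B₀.lab == false]
24. n15.hot = false  [terminal]
25. n16.hot = "mz"  [terminal]
26. n14.sig = false  [false]
27. n7.sig = true  [B₁.sig == true]
28. n0.ok = 13  [A.key + A.depth - 20]
29. n0.lab = 5  [A.wid + A.depth - 15]
30. n0.acc = "nqp"  [S.pre ++ "p"]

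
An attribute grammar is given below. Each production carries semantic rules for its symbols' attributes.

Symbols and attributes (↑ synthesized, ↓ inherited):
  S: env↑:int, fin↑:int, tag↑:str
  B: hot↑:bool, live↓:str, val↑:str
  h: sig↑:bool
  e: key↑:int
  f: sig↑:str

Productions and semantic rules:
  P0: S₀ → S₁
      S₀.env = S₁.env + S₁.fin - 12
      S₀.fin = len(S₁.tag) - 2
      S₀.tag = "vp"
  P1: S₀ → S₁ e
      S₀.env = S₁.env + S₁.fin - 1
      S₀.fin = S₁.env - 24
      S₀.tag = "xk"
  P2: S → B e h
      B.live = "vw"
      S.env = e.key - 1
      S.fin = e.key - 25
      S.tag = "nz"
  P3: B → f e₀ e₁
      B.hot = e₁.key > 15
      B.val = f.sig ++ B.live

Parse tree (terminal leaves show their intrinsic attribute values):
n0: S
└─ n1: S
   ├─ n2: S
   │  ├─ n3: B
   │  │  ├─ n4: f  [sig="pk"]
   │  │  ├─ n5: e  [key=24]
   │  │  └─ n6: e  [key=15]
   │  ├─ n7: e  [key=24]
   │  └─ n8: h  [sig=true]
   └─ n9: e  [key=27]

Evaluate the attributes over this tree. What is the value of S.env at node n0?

1. n3.live = "vw"  ["vw"]
2. n4.sig = "pk"  [terminal]
3. n5.key = 24  [terminal]
4. n6.key = 15  [terminal]
5. n3.hot = false  [e₁.key > 15]
6. n3.val = "pkvw"  [f.sig ++ B.live]
7. n7.key = 24  [terminal]
8. n8.sig = true  [terminal]
9. n2.env = 23  [e.key - 1]
10. n2.fin = -1  [e.key - 25]
11. n2.tag = "nz"  ["nz"]
12. n9.key = 27  [terminal]
13. n1.env = 21  [S₁.env + S₁.fin - 1]
14. n1.fin = -1  [S₁.env - 24]
15. n1.tag = "xk"  ["xk"]
16. n0.env = 8  [S₁.env + S₁.fin - 12]
17. n0.fin = 0  [len(S₁.tag) - 2]
18. n0.tag = "vp"  ["vp"]

8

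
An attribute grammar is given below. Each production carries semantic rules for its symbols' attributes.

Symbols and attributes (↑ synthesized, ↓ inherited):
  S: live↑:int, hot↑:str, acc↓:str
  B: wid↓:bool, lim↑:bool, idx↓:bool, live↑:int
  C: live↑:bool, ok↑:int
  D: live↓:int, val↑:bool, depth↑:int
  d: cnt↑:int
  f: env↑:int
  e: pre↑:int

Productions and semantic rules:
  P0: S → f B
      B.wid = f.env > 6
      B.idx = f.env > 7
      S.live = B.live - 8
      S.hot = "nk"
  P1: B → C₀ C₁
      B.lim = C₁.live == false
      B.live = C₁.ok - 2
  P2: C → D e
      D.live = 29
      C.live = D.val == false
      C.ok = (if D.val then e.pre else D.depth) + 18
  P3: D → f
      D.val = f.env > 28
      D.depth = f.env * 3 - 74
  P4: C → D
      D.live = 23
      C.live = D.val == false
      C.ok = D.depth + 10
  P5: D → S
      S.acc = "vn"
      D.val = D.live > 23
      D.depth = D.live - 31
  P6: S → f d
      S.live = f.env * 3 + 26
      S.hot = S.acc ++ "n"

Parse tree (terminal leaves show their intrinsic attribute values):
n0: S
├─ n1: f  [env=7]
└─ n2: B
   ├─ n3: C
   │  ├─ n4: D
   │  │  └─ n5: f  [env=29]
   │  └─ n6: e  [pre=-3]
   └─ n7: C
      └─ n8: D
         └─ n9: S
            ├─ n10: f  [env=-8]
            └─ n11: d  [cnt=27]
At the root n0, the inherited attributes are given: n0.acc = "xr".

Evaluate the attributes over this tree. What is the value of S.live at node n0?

1. n0.acc = "xr"  [given at root]
2. n1.env = 7  [terminal]
3. n2.wid = true  [f.env > 6]
4. n2.idx = false  [f.env > 7]
5. n4.live = 29  [29]
6. n5.env = 29  [terminal]
7. n4.val = true  [f.env > 28]
8. n4.depth = 13  [f.env * 3 - 74]
9. n6.pre = -3  [terminal]
10. n3.live = false  [D.val == false]
11. n3.ok = 15  [(if D.val then e.pre else D.depth) + 18]
12. n8.live = 23  [23]
13. n9.acc = "vn"  ["vn"]
14. n10.env = -8  [terminal]
15. n11.cnt = 27  [terminal]
16. n9.live = 2  [f.env * 3 + 26]
17. n9.hot = "vnn"  [S.acc ++ "n"]
18. n8.val = false  [D.live > 23]
19. n8.depth = -8  [D.live - 31]
20. n7.live = true  [D.val == false]
21. n7.ok = 2  [D.depth + 10]
22. n2.lim = false  [C₁.live == false]
23. n2.live = 0  [C₁.ok - 2]
24. n0.live = -8  [B.live - 8]
25. n0.hot = "nk"  ["nk"]

-8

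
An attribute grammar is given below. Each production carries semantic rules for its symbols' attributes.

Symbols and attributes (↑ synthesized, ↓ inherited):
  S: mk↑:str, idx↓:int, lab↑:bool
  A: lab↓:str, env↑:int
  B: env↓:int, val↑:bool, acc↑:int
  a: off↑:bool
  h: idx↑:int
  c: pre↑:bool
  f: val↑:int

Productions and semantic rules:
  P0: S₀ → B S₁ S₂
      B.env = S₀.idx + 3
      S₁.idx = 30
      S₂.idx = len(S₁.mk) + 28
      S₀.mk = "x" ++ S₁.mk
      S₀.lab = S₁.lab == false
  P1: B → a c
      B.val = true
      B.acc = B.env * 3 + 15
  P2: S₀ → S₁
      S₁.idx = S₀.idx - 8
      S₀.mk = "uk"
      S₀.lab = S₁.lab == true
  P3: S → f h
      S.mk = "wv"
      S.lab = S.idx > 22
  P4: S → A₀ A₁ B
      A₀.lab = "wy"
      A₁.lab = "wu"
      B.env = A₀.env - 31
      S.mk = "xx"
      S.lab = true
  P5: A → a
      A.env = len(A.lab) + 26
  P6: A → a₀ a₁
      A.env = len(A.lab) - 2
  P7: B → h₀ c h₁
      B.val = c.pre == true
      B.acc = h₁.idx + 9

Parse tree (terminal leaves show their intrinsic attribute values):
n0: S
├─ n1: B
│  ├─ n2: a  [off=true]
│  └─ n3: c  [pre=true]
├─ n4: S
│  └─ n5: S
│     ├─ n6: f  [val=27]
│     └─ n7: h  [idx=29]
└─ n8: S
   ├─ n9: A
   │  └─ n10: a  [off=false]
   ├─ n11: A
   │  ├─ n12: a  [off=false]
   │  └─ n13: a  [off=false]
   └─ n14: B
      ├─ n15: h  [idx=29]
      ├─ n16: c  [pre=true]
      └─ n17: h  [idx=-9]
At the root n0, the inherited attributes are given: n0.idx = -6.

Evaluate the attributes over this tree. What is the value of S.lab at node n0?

true

1. n0.idx = -6  [given at root]
2. n1.env = -3  [S₀.idx + 3]
3. n2.off = true  [terminal]
4. n3.pre = true  [terminal]
5. n1.val = true  [true]
6. n1.acc = 6  [B.env * 3 + 15]
7. n4.idx = 30  [30]
8. n5.idx = 22  [S₀.idx - 8]
9. n6.val = 27  [terminal]
10. n7.idx = 29  [terminal]
11. n5.mk = "wv"  ["wv"]
12. n5.lab = false  [S.idx > 22]
13. n4.mk = "uk"  ["uk"]
14. n4.lab = false  [S₁.lab == true]
15. n8.idx = 30  [len(S₁.mk) + 28]
16. n9.lab = "wy"  ["wy"]
17. n10.off = false  [terminal]
18. n9.env = 28  [len(A.lab) + 26]
19. n11.lab = "wu"  ["wu"]
20. n12.off = false  [terminal]
21. n13.off = false  [terminal]
22. n11.env = 0  [len(A.lab) - 2]
23. n14.env = -3  [A₀.env - 31]
24. n15.idx = 29  [terminal]
25. n16.pre = true  [terminal]
26. n17.idx = -9  [terminal]
27. n14.val = true  [c.pre == true]
28. n14.acc = 0  [h₁.idx + 9]
29. n8.mk = "xx"  ["xx"]
30. n8.lab = true  [true]
31. n0.mk = "xuk"  ["x" ++ S₁.mk]
32. n0.lab = true  [S₁.lab == false]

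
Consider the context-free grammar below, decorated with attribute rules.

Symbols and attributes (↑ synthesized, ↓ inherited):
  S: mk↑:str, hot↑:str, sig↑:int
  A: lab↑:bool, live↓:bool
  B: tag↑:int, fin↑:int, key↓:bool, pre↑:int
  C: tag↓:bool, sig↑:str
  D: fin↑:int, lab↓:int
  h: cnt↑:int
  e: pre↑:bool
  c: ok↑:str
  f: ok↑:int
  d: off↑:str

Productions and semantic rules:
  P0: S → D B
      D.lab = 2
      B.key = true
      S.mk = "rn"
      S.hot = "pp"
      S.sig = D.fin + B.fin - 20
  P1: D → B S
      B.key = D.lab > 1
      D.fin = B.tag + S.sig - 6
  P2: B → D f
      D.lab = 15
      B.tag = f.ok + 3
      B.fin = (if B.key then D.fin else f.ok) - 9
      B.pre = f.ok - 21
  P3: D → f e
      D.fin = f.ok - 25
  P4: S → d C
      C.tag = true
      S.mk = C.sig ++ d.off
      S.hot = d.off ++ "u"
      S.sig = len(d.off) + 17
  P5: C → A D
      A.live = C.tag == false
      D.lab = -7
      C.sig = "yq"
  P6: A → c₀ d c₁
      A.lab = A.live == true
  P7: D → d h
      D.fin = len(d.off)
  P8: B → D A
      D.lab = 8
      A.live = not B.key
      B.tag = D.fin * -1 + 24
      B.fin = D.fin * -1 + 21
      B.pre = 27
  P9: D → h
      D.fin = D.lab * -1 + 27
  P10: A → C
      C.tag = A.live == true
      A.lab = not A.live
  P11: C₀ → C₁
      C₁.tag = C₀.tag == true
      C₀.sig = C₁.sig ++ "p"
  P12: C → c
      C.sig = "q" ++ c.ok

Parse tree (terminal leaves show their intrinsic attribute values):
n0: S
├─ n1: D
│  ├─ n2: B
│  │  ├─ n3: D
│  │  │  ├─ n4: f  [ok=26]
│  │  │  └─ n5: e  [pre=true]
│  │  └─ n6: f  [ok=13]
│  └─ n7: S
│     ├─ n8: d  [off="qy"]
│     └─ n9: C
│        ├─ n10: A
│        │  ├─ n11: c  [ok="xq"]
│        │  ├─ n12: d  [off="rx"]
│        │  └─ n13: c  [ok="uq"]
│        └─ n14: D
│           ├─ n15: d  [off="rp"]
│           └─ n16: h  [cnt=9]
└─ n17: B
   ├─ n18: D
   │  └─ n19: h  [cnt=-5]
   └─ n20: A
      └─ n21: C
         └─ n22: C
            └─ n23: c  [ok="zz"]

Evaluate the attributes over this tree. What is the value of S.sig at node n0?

11

1. n1.lab = 2  [2]
2. n2.key = true  [D.lab > 1]
3. n3.lab = 15  [15]
4. n4.ok = 26  [terminal]
5. n5.pre = true  [terminal]
6. n3.fin = 1  [f.ok - 25]
7. n6.ok = 13  [terminal]
8. n2.tag = 16  [f.ok + 3]
9. n2.fin = -8  [(if B.key then D.fin else f.ok) - 9]
10. n2.pre = -8  [f.ok - 21]
11. n8.off = "qy"  [terminal]
12. n9.tag = true  [true]
13. n10.live = false  [C.tag == false]
14. n11.ok = "xq"  [terminal]
15. n12.off = "rx"  [terminal]
16. n13.ok = "uq"  [terminal]
17. n10.lab = false  [A.live == true]
18. n14.lab = -7  [-7]
19. n15.off = "rp"  [terminal]
20. n16.cnt = 9  [terminal]
21. n14.fin = 2  [len(d.off)]
22. n9.sig = "yq"  ["yq"]
23. n7.mk = "yqqy"  [C.sig ++ d.off]
24. n7.hot = "qyu"  [d.off ++ "u"]
25. n7.sig = 19  [len(d.off) + 17]
26. n1.fin = 29  [B.tag + S.sig - 6]
27. n17.key = true  [true]
28. n18.lab = 8  [8]
29. n19.cnt = -5  [terminal]
30. n18.fin = 19  [D.lab * -1 + 27]
31. n20.live = false  [not B.key]
32. n21.tag = false  [A.live == true]
33. n22.tag = false  [C₀.tag == true]
34. n23.ok = "zz"  [terminal]
35. n22.sig = "qzz"  ["q" ++ c.ok]
36. n21.sig = "qzzp"  [C₁.sig ++ "p"]
37. n20.lab = true  [not A.live]
38. n17.tag = 5  [D.fin * -1 + 24]
39. n17.fin = 2  [D.fin * -1 + 21]
40. n17.pre = 27  [27]
41. n0.mk = "rn"  ["rn"]
42. n0.hot = "pp"  ["pp"]
43. n0.sig = 11  [D.fin + B.fin - 20]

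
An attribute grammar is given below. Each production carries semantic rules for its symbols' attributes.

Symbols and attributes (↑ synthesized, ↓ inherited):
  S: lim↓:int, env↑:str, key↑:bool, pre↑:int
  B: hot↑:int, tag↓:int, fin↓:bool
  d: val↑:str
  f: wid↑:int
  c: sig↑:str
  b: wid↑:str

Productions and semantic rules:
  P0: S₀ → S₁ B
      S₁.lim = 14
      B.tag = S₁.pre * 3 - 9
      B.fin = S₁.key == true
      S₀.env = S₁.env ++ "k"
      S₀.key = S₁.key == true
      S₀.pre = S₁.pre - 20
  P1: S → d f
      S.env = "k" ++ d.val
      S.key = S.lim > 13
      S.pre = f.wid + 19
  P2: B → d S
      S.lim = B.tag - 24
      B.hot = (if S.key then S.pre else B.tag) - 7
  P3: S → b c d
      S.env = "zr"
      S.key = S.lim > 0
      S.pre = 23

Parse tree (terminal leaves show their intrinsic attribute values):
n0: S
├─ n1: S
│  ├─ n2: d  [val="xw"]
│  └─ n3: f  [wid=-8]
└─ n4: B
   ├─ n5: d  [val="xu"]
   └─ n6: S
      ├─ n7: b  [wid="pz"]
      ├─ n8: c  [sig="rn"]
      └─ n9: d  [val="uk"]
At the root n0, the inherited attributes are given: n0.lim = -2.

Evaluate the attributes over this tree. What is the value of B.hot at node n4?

17

1. n0.lim = -2  [given at root]
2. n1.lim = 14  [14]
3. n2.val = "xw"  [terminal]
4. n3.wid = -8  [terminal]
5. n1.env = "kxw"  ["k" ++ d.val]
6. n1.key = true  [S.lim > 13]
7. n1.pre = 11  [f.wid + 19]
8. n4.tag = 24  [S₁.pre * 3 - 9]
9. n4.fin = true  [S₁.key == true]
10. n5.val = "xu"  [terminal]
11. n6.lim = 0  [B.tag - 24]
12. n7.wid = "pz"  [terminal]
13. n8.sig = "rn"  [terminal]
14. n9.val = "uk"  [terminal]
15. n6.env = "zr"  ["zr"]
16. n6.key = false  [S.lim > 0]
17. n6.pre = 23  [23]
18. n4.hot = 17  [(if S.key then S.pre else B.tag) - 7]
19. n0.env = "kxwk"  [S₁.env ++ "k"]
20. n0.key = true  [S₁.key == true]
21. n0.pre = -9  [S₁.pre - 20]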